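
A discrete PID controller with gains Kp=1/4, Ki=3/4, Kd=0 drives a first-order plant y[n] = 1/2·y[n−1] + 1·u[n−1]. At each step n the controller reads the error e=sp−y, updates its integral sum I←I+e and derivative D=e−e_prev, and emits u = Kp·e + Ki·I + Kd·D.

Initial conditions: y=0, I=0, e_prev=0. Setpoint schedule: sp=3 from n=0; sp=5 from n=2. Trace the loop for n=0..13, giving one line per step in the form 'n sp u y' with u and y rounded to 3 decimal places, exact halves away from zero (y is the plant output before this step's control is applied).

(exact arithmetic carried between steps; '≈' marks a value shown rounded to 6 d.p. or computed from one; I and e_prev carry over from the previous line; the table rounds u and y to 3 d.p., halves away from zero)
n=0: y=0, sp=3, e=sp−y=3; I=3, D=e−e_prev=3; u=1/4·3+3/4·3+0·3=3; next y=1/2·0+1·3=3
n=1: y=3, sp=3, e=sp−y=0; I=3, D=e−e_prev=-3; u=1/4·0+3/4·3+0·(-3)=2.25; next y=1/2·3+1·2.25=3.75
n=2: y=3.75, sp=5, e=sp−y=1.25; I=4.25, D=e−e_prev=1.25; u=1/4·1.25+3/4·4.25+0·1.25=3.5; next y=1/2·3.75+1·3.5=5.375
n=3: y=5.375, sp=5, e=sp−y=-0.375; I=3.875, D=e−e_prev=-1.625; u=1/4·(-0.375)+3/4·3.875+0·(-1.625)=2.8125; next y=1/2·5.375+1·2.8125=5.5
n=4: y=5.5, sp=5, e=sp−y=-0.5; I=3.375, D=e−e_prev=-0.125; u=1/4·(-0.5)+3/4·3.375+0·(-0.125)=2.40625; next y=1/2·5.5+1·2.40625=5.15625
n=5: y=5.15625, sp=5, e=sp−y=-0.15625; I=3.21875, D=e−e_prev=0.34375; u=1/4·(-0.15625)+3/4·3.21875+0·0.34375=2.375; next y=1/2·5.15625+1·2.375=4.953125
n=6: y=4.953125, sp=5, e=sp−y=0.046875; I=3.265625, D=e−e_prev=0.203125; u=1/4·0.046875+3/4·3.265625+0·0.203125≈2.460938; next y=1/2·4.953125+1·2.460938≈4.9375
n=7: y=4.9375, sp=5, e=sp−y=0.0625; I=3.328125, D=e−e_prev=0.015625; u=1/4·0.0625+3/4·3.328125+0·0.015625≈2.511719; next y=1/2·4.9375+1·2.511719≈4.980469
n=8: y≈4.980469, sp=5, e=sp−y≈0.019531; I≈3.347656, D=e−e_prev≈-0.042969; u=1/4·0.019531+3/4·3.347656+0·(-0.042969)≈2.515625; next y=1/2·4.980469+1·2.515625≈5.005859
n=9: y≈5.005859, sp=5, e=sp−y≈-0.005859; I≈3.341797, D=e−e_prev≈-0.025391; u=1/4·(-0.005859)+3/4·3.341797+0·(-0.025391)≈2.504883; next y=1/2·5.005859+1·2.504883≈5.007813
n=10: y≈5.007813, sp=5, e=sp−y≈-0.007813; I≈3.333984, D=e−e_prev≈-0.001953; u=1/4·(-0.007813)+3/4·3.333984+0·(-0.001953)≈2.498535; next y=1/2·5.007813+1·2.498535≈5.002441
n=11: y≈5.002441, sp=5, e=sp−y≈-0.002441; I≈3.331543, D=e−e_prev≈0.005371; u=1/4·(-0.002441)+3/4·3.331543+0·0.005371≈2.498047; next y=1/2·5.002441+1·2.498047≈4.999268
n=12: y≈4.999268, sp=5, e=sp−y≈0.000732; I≈3.332275, D=e−e_prev≈0.003174; u=1/4·0.000732+3/4·3.332275+0·0.003174≈2.499390; next y=1/2·4.999268+1·2.499390≈4.999023
n=13: y≈4.999023, sp=5, e=sp−y≈0.000977; I≈3.333252, D=e−e_prev≈0.000244; u=1/4·0.000977+3/4·3.333252+0·0.000244≈2.500183; next y=1/2·4.999023+1·2.500183≈4.999695

0 3 3.000 0.000
1 3 2.250 3.000
2 5 3.500 3.750
3 5 2.813 5.375
4 5 2.406 5.500
5 5 2.375 5.156
6 5 2.461 4.953
7 5 2.512 4.938
8 5 2.516 4.980
9 5 2.505 5.006
10 5 2.499 5.008
11 5 2.498 5.002
12 5 2.499 4.999
13 5 2.500 4.999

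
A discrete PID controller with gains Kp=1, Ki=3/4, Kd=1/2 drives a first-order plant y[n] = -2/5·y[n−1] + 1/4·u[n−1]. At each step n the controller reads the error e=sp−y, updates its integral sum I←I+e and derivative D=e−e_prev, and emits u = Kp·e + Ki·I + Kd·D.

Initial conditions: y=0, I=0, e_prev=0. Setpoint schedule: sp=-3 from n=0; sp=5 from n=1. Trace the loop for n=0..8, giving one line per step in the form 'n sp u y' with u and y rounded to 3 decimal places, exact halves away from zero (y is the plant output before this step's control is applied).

0 -3 -6.750 0.000
1 5 14.297 -1.688
2 5 1.111 4.249
3 5 17.403 -1.422
4 5 5.116 4.919
5 5 20.965 -0.689
6 5 8.465 5.517
7 5 23.797 -0.091
8 5 11.140 5.985

(exact arithmetic carried between steps; '≈' marks a value shown rounded to 6 d.p. or computed from one; I and e_prev carry over from the previous line; the table rounds u and y to 3 d.p., halves away from zero)
n=0: y=0, sp=-3, e=sp−y=-3; I=-3, D=e−e_prev=-3; u=1·(-3)+3/4·(-3)+1/2·(-3)=-6.75; next y=-2/5·0+1/4·(-6.75)=-1.6875
n=1: y=-1.6875, sp=5, e=sp−y=6.6875; I=3.6875, D=e−e_prev=9.6875; u=1·6.6875+3/4·3.6875+1/2·9.6875=14.296875; next y=-2/5·(-1.6875)+1/4·14.296875≈4.249219
n=2: y≈4.249219, sp=5, e=sp−y≈0.750781; I≈4.438281, D=e−e_prev≈-5.936719; u=1·0.750781+3/4·4.438281+1/2·(-5.936719)≈1.111133; next y=-2/5·4.249219+1/4·1.111133≈-1.421904
n=3: y≈-1.421904, sp=5, e=sp−y≈6.421904; I≈10.860186, D=e−e_prev≈5.671123; u=1·6.421904+3/4·10.860186+1/2·5.671123≈17.402605; next y=-2/5·(-1.421904)+1/4·17.402605≈4.919413
n=4: y≈4.919413, sp=5, e=sp−y≈0.080587; I≈10.940773, D=e−e_prev≈-6.341317; u=1·0.080587+3/4·10.940773+1/2·(-6.341317)≈5.115508; next y=-2/5·4.919413+1/4·5.115508≈-0.688888
n=5: y≈-0.688888, sp=5, e=sp−y≈5.688888; I≈16.629661, D=e−e_prev≈5.608301; u=1·5.688888+3/4·16.629661+1/2·5.608301≈20.965284; next y=-2/5·(-0.688888)+1/4·20.965284≈5.516876
n=6: y≈5.516876, sp=5, e=sp−y≈-0.516876; I≈16.112784, D=e−e_prev≈-6.205765; u=1·(-0.516876)+3/4·16.112784+1/2·(-6.205765)≈8.464830; next y=-2/5·5.516876+1/4·8.464830≈-0.090543
n=7: y≈-0.090543, sp=5, e=sp−y≈5.090543; I≈21.203328, D=e−e_prev≈5.607420; u=1·5.090543+3/4·21.203328+1/2·5.607420≈23.796749; next y=-2/5·(-0.090543)+1/4·23.796749≈5.985404
n=8: y≈5.985404, sp=5, e=sp−y≈-0.985404; I≈20.217923, D=e−e_prev≈-6.075948; u=1·(-0.985404)+3/4·20.217923+1/2·(-6.075948)≈11.140064; next y=-2/5·5.985404+1/4·11.140064≈0.390854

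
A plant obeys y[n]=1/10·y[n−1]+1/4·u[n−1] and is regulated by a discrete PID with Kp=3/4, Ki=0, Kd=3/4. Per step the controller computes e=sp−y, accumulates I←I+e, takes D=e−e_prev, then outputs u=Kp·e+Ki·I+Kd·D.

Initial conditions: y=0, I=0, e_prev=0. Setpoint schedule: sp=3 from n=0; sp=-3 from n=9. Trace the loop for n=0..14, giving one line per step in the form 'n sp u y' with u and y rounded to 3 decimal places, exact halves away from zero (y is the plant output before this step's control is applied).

(exact arithmetic carried between steps; '≈' marks a value shown rounded to 6 d.p. or computed from one; I and e_prev carry over from the previous line; the table rounds u and y to 3 d.p., halves away from zero)
n=0: y=0, sp=3, e=sp−y=3; I=3, D=e−e_prev=3; u=3/4·3+0·3+3/4·3=4.5; next y=1/10·0+1/4·4.5=1.125
n=1: y=1.125, sp=3, e=sp−y=1.875; I=4.875, D=e−e_prev=-1.125; u=3/4·1.875+0·4.875+3/4·(-1.125)=0.5625; next y=1/10·1.125+1/4·0.5625=0.253125
n=2: y=0.253125, sp=3, e=sp−y=2.746875; I=7.621875, D=e−e_prev=0.871875; u=3/4·2.746875+0·7.621875+3/4·0.871875≈2.714063; next y=1/10·0.253125+1/4·2.714063≈0.703828
n=3: y≈0.703828, sp=3, e=sp−y≈2.296172; I≈9.918047, D=e−e_prev≈-0.450703; u=3/4·2.296172+0·9.918047+3/4·(-0.450703)≈1.384102; next y=1/10·0.703828+1/4·1.384102≈0.416408
n=4: y≈0.416408, sp=3, e=sp−y≈2.583592; I≈12.501639, D=e−e_prev≈0.287420; u=3/4·2.583592+0·12.501639+3/4·0.287420≈2.153259; next y=1/10·0.416408+1/4·2.153259≈0.579956
n=5: y≈0.579956, sp=3, e=sp−y≈2.420044; I≈14.921683, D=e−e_prev≈-0.163547; u=3/4·2.420044+0·14.921683+3/4·(-0.163547)≈1.692373; next y=1/10·0.579956+1/4·1.692373≈0.481089
n=6: y≈0.481089, sp=3, e=sp−y≈2.518911; I≈17.440594, D=e−e_prev≈0.098867; u=3/4·2.518911+0·17.440594+3/4·0.098867≈1.963333; next y=1/10·0.481089+1/4·1.963333≈0.538942
n=7: y≈0.538942, sp=3, e=sp−y≈2.461058; I≈19.901652, D=e−e_prev≈-0.057853; u=3/4·2.461058+0·19.901652+3/4·(-0.057853)≈1.802403; next y=1/10·0.538942+1/4·1.802403≈0.504495
n=8: y≈0.504495, sp=3, e=sp−y≈2.495505; I≈22.397157, D=e−e_prev≈0.034447; u=3/4·2.495505+0·22.397157+3/4·0.034447≈1.897464; next y=1/10·0.504495+1/4·1.897464≈0.524816
n=9: y≈0.524816, sp=-3, e=sp−y≈-3.524816; I≈18.872342, D=e−e_prev≈-6.020321; u=3/4·(-3.524816)+0·18.872342+3/4·(-6.020321)≈-7.158852; next y=1/10·0.524816+1/4·(-7.158852)≈-1.737231
n=10: y≈-1.737231, sp=-3, e=sp−y≈-1.262769; I≈17.609573, D=e−e_prev≈2.262047; u=3/4·(-1.262769)+0·17.609573+3/4·2.262047≈0.749459; next y=1/10·(-1.737231)+1/4·0.749459≈0.013642
n=11: y≈0.013642, sp=-3, e=sp−y≈-3.013642; I≈14.595931, D=e−e_prev≈-1.750873; u=3/4·(-3.013642)+0·14.595931+3/4·(-1.750873)≈-3.573386; next y=1/10·0.013642+1/4·(-3.573386)≈-0.891982
n=12: y≈-0.891982, sp=-3, e=sp−y≈-2.108018; I≈12.487914, D=e−e_prev≈0.905624; u=3/4·(-2.108018)+0·12.487914+3/4·0.905624≈-0.901795; next y=1/10·(-0.891982)+1/4·(-0.901795)≈-0.314647
n=13: y≈-0.314647, sp=-3, e=sp−y≈-2.685353; I≈9.802561, D=e−e_prev≈-0.577335; u=3/4·(-2.685353)+0·9.802561+3/4·(-0.577335)≈-2.447016; next y=1/10·(-0.314647)+1/4·(-2.447016)≈-0.643219
n=14: y≈-0.643219, sp=-3, e=sp−y≈-2.356781; I≈7.445780, D=e−e_prev≈0.328572; u=3/4·(-2.356781)+0·7.445780+3/4·0.328572≈-1.521157; next y=1/10·(-0.643219)+1/4·(-1.521157)≈-0.444611

0 3 4.500 0.000
1 3 0.563 1.125
2 3 2.714 0.253
3 3 1.384 0.704
4 3 2.153 0.416
5 3 1.692 0.580
6 3 1.963 0.481
7 3 1.802 0.539
8 3 1.897 0.504
9 -3 -7.159 0.525
10 -3 0.749 -1.737
11 -3 -3.573 0.014
12 -3 -0.902 -0.892
13 -3 -2.447 -0.315
14 -3 -1.521 -0.643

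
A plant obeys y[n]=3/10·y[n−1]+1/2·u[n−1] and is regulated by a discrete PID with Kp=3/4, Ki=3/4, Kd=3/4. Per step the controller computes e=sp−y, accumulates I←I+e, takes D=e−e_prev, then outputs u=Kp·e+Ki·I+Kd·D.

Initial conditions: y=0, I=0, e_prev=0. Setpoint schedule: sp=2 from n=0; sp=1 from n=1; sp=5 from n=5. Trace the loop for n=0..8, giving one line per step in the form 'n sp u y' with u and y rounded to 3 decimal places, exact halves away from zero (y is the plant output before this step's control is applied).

0 2 4.500 0.000
1 1 -2.813 2.250
2 1 5.395 -0.731
3 1 -2.764 2.478
4 1 5.547 -0.638
5 5 6.193 2.582
6 5 4.521 3.871
7 5 7.345 3.422
8 5 5.318 4.699

(exact arithmetic carried between steps; '≈' marks a value shown rounded to 6 d.p. or computed from one; I and e_prev carry over from the previous line; the table rounds u and y to 3 d.p., halves away from zero)
n=0: y=0, sp=2, e=sp−y=2; I=2, D=e−e_prev=2; u=3/4·2+3/4·2+3/4·2=4.5; next y=3/10·0+1/2·4.5=2.25
n=1: y=2.25, sp=1, e=sp−y=-1.25; I=0.75, D=e−e_prev=-3.25; u=3/4·(-1.25)+3/4·0.75+3/4·(-3.25)=-2.8125; next y=3/10·2.25+1/2·(-2.8125)=-0.73125
n=2: y=-0.73125, sp=1, e=sp−y=1.73125; I=2.48125, D=e−e_prev=2.98125; u=3/4·1.73125+3/4·2.48125+3/4·2.98125≈5.395313; next y=3/10·(-0.73125)+1/2·5.395313≈2.478281
n=3: y≈2.478281, sp=1, e=sp−y≈-1.478281; I≈1.002969, D=e−e_prev≈-3.209531; u=3/4·(-1.478281)+3/4·1.002969+3/4·(-3.209531)≈-2.763633; next y=3/10·2.478281+1/2·(-2.763633)≈-0.638332
n=4: y≈-0.638332, sp=1, e=sp−y≈1.638332; I≈2.641301, D=e−e_prev≈3.116613; u=3/4·1.638332+3/4·2.641301+3/4·3.116613≈5.547185; next y=3/10·(-0.638332)+1/2·5.547185≈2.582093
n=5: y≈2.582093, sp=5, e=sp−y≈2.417907; I≈5.059208, D=e−e_prev≈0.779575; u=3/4·2.417907+3/4·5.059208+3/4·0.779575≈6.192518; next y=3/10·2.582093+1/2·6.192518≈3.870887
n=6: y≈3.870887, sp=5, e=sp−y≈1.129113; I≈6.188321, D=e−e_prev≈-1.288794; u=3/4·1.129113+3/4·6.188321+3/4·(-1.288794)≈4.521480; next y=3/10·3.870887+1/2·4.521480≈3.422006
n=7: y≈3.422006, sp=5, e=sp−y≈1.577994; I≈7.766315, D=e−e_prev≈0.448881; u=3/4·1.577994+3/4·7.766315+3/4·0.448881≈7.344892; next y=3/10·3.422006+1/2·7.344892≈4.699048
n=8: y≈4.699048, sp=5, e=sp−y≈0.300952; I≈8.067267, D=e−e_prev≈-1.277042; u=3/4·0.300952+3/4·8.067267+3/4·(-1.277042)≈5.318383; next y=3/10·4.699048+1/2·5.318383≈4.068906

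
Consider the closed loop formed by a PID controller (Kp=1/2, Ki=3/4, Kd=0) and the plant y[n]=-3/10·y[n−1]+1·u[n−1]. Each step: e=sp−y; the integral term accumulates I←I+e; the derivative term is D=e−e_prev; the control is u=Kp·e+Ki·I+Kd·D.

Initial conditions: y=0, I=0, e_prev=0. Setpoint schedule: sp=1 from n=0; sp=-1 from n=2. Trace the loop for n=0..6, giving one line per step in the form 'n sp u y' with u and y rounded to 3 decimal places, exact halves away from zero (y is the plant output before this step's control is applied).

0 1 1.250 0.000
1 1 0.438 1.250
2 -1 -0.766 0.063
3 -1 -0.504 -0.784
4 -1 -1.310 -0.269
5 -1 -0.657 -1.230
6 -1 -1.662 -0.288

(exact arithmetic carried between steps; '≈' marks a value shown rounded to 6 d.p. or computed from one; I and e_prev carry over from the previous line; the table rounds u and y to 3 d.p., halves away from zero)
n=0: y=0, sp=1, e=sp−y=1; I=1, D=e−e_prev=1; u=1/2·1+3/4·1+0·1=1.25; next y=-3/10·0+1·1.25=1.25
n=1: y=1.25, sp=1, e=sp−y=-0.25; I=0.75, D=e−e_prev=-1.25; u=1/2·(-0.25)+3/4·0.75+0·(-1.25)=0.4375; next y=-3/10·1.25+1·0.4375=0.0625
n=2: y=0.0625, sp=-1, e=sp−y=-1.0625; I=-0.3125, D=e−e_prev=-0.8125; u=1/2·(-1.0625)+3/4·(-0.3125)+0·(-0.8125)=-0.765625; next y=-3/10·0.0625+1·(-0.765625)=-0.784375
n=3: y=-0.784375, sp=-1, e=sp−y=-0.215625; I=-0.528125, D=e−e_prev=0.846875; u=1/2·(-0.215625)+3/4·(-0.528125)+0·0.846875≈-0.503906; next y=-3/10·(-0.784375)+1·(-0.503906)≈-0.268594
n=4: y≈-0.268594, sp=-1, e=sp−y≈-0.731406; I≈-1.259531, D=e−e_prev≈-0.515781; u=1/2·(-0.731406)+3/4·(-1.259531)+0·(-0.515781)≈-1.310352; next y=-3/10·(-0.268594)+1·(-1.310352)≈-1.229773
n=5: y≈-1.229773, sp=-1, e=sp−y≈0.229773; I≈-1.029758, D=e−e_prev≈0.961180; u=1/2·0.229773+3/4·(-1.029758)+0·0.961180≈-0.657432; next y=-3/10·(-1.229773)+1·(-0.657432)≈-0.288500
n=6: y≈-0.288500, sp=-1, e=sp−y≈-0.711500; I≈-1.741258, D=e−e_prev≈-0.941274; u=1/2·(-0.711500)+3/4·(-1.741258)+0·(-0.941274)≈-1.661694; next y=-3/10·(-0.288500)+1·(-1.661694)≈-1.575144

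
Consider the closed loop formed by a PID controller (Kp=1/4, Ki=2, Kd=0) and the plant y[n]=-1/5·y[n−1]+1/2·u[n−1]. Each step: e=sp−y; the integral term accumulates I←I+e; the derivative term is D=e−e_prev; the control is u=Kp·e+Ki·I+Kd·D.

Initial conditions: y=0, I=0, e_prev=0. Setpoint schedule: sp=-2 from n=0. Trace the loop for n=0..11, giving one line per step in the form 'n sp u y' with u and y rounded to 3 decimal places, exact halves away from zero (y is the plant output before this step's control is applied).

(exact arithmetic carried between steps; '≈' marks a value shown rounded to 6 d.p. or computed from one; I and e_prev carry over from the previous line; the table rounds u and y to 3 d.p., halves away from zero)
n=0: y=0, sp=-2, e=sp−y=-2; I=-2, D=e−e_prev=-2; u=1/4·(-2)+2·(-2)+0·(-2)=-4.5; next y=-1/5·0+1/2·(-4.5)=-2.25
n=1: y=-2.25, sp=-2, e=sp−y=0.25; I=-1.75, D=e−e_prev=2.25; u=1/4·0.25+2·(-1.75)+0·2.25=-3.4375; next y=-1/5·(-2.25)+1/2·(-3.4375)=-1.26875
n=2: y=-1.26875, sp=-2, e=sp−y=-0.73125; I=-2.48125, D=e−e_prev=-0.98125; u=1/4·(-0.73125)+2·(-2.48125)+0·(-0.98125)≈-5.145313; next y=-1/5·(-1.26875)+1/2·(-5.145313)≈-2.318906
n=3: y≈-2.318906, sp=-2, e=sp−y≈0.318906; I≈-2.162344, D=e−e_prev≈1.050156; u=1/4·0.318906+2·(-2.162344)+0·1.050156≈-4.244961; next y=-1/5·(-2.318906)+1/2·(-4.244961)≈-1.658699
n=4: y≈-1.658699, sp=-2, e=sp−y≈-0.341301; I≈-2.503645, D=e−e_prev≈-0.660207; u=1/4·(-0.341301)+2·(-2.503645)+0·(-0.660207)≈-5.092614; next y=-1/5·(-1.658699)+1/2·(-5.092614)≈-2.214567
n=5: y≈-2.214567, sp=-2, e=sp−y≈0.214567; I≈-2.289077, D=e−e_prev≈0.555868; u=1/4·0.214567+2·(-2.289077)+0·0.555868≈-4.524513; next y=-1/5·(-2.214567)+1/2·(-4.524513)≈-1.819343
n=6: y≈-1.819343, sp=-2, e=sp−y≈-0.180657; I≈-2.469734, D=e−e_prev≈-0.395224; u=1/4·(-0.180657)+2·(-2.469734)+0·(-0.395224)≈-4.984633; next y=-1/5·(-1.819343)+1/2·(-4.984633)≈-2.128448
n=7: y≈-2.128448, sp=-2, e=sp−y≈0.128448; I≈-2.341286, D=e−e_prev≈0.309105; u=1/4·0.128448+2·(-2.341286)+0·0.309105≈-4.650461; next y=-1/5·(-2.128448)+1/2·(-4.650461)≈-1.899541
n=8: y≈-1.899541, sp=-2, e=sp−y≈-0.100459; I≈-2.441746, D=e−e_prev≈-0.228907; u=1/4·(-0.100459)+2·(-2.441746)+0·(-0.228907)≈-4.908606; next y=-1/5·(-1.899541)+1/2·(-4.908606)≈-2.074395
n=9: y≈-2.074395, sp=-2, e=sp−y≈0.074395; I≈-2.367351, D=e−e_prev≈0.174854; u=1/4·0.074395+2·(-2.367351)+0·0.174854≈-4.716103; next y=-1/5·(-2.074395)+1/2·(-4.716103)≈-1.943172
n=10: y≈-1.943172, sp=-2, e=sp−y≈-0.056828; I≈-2.424178, D=e−e_prev≈-0.131222; u=1/4·(-0.056828)+2·(-2.424178)+0·(-0.131222)≈-4.862564; next y=-1/5·(-1.943172)+1/2·(-4.862564)≈-2.042647
n=11: y≈-2.042647, sp=-2, e=sp−y≈0.042647; I≈-2.381531, D=e−e_prev≈0.099475; u=1/4·0.042647+2·(-2.381531)+0·0.099475≈-4.752400; next y=-1/5·(-2.042647)+1/2·(-4.752400)≈-1.967671

0 -2 -4.500 0.000
1 -2 -3.438 -2.250
2 -2 -5.145 -1.269
3 -2 -4.245 -2.319
4 -2 -5.093 -1.659
5 -2 -4.525 -2.215
6 -2 -4.985 -1.819
7 -2 -4.650 -2.128
8 -2 -4.909 -1.900
9 -2 -4.716 -2.074
10 -2 -4.863 -1.943
11 -2 -4.752 -2.043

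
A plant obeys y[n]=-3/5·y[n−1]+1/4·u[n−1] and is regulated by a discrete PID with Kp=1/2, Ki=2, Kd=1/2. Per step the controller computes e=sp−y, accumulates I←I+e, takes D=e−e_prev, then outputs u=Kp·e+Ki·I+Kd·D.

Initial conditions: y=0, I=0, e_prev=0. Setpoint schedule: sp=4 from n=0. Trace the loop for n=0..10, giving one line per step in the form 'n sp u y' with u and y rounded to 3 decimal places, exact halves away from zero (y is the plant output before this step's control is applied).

(exact arithmetic carried between steps; '≈' marks a value shown rounded to 6 d.p. or computed from one; I and e_prev carry over from the previous line; the table rounds u and y to 3 d.p., halves away from zero)
n=0: y=0, sp=4, e=sp−y=4; I=4, D=e−e_prev=4; u=1/2·4+2·4+1/2·4=12; next y=-3/5·0+1/4·12=3
n=1: y=3, sp=4, e=sp−y=1; I=5, D=e−e_prev=-3; u=1/2·1+2·5+1/2·(-3)=9; next y=-3/5·3+1/4·9=0.45
n=2: y=0.45, sp=4, e=sp−y=3.55; I=8.55, D=e−e_prev=2.55; u=1/2·3.55+2·8.55+1/2·2.55=20.15; next y=-3/5·0.45+1/4·20.15=4.7675
n=3: y=4.7675, sp=4, e=sp−y=-0.7675; I=7.7825, D=e−e_prev=-4.3175; u=1/2·(-0.7675)+2·7.7825+1/2·(-4.3175)=13.0225; next y=-3/5·4.7675+1/4·13.0225=0.395125
n=4: y=0.395125, sp=4, e=sp−y=3.604875; I=11.387375, D=e−e_prev=4.372375; u=1/2·3.604875+2·11.387375+1/2·4.372375=26.763375; next y=-3/5·0.395125+1/4·26.763375≈6.453769
n=5: y≈6.453769, sp=4, e=sp−y≈-2.453769; I≈8.933606, D=e−e_prev≈-6.058644; u=1/2·(-2.453769)+2·8.933606+1/2·(-6.058644)≈13.611006; next y=-3/5·6.453769+1/4·13.611006≈-0.469510
n=6: y≈-0.469510, sp=4, e=sp−y≈4.469510; I≈13.403116, D=e−e_prev≈6.923278; u=1/2·4.469510+2·13.403116+1/2·6.923278≈32.502626; next y=-3/5·(-0.469510)+1/4·32.502626≈8.407362
n=7: y≈8.407362, sp=4, e=sp−y≈-4.407362; I≈8.995754, D=e−e_prev≈-8.876872; u=1/2·(-4.407362)+2·8.995754+1/2·(-8.876872)≈11.349390; next y=-3/5·8.407362+1/4·11.349390≈-2.207070
n=8: y≈-2.207070, sp=4, e=sp−y≈6.207070; I≈15.202823, D=e−e_prev≈10.614432; u=1/2·6.207070+2·15.202823+1/2·10.614432≈38.816398; next y=-3/5·(-2.207070)+1/4·38.816398≈11.028341
n=9: y≈11.028341, sp=4, e=sp−y≈-7.028341; I≈8.174482, D=e−e_prev≈-13.235411; u=1/2·(-7.028341)+2·8.174482+1/2·(-13.235411)≈6.217088; next y=-3/5·11.028341+1/4·6.217088≈-5.062733
n=10: y≈-5.062733, sp=4, e=sp−y≈9.062733; I≈17.237215, D=e−e_prev≈16.091074; u=1/2·9.062733+2·17.237215+1/2·16.091074≈47.051333; next y=-3/5·(-5.062733)+1/4·47.051333≈14.800473

0 4 12.000 0.000
1 4 9.000 3.000
2 4 20.150 0.450
3 4 13.023 4.768
4 4 26.763 0.395
5 4 13.611 6.454
6 4 32.503 -0.470
7 4 11.349 8.407
8 4 38.816 -2.207
9 4 6.217 11.028
10 4 47.051 -5.063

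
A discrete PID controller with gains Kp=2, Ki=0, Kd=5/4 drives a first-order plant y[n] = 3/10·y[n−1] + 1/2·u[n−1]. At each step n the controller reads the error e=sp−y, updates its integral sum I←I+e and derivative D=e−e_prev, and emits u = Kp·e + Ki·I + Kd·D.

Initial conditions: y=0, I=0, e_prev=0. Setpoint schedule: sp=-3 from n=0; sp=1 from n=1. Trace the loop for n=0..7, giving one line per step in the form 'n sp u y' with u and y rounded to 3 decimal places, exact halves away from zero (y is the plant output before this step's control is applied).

0 -3 -9.750 0.000
1 1 22.844 -4.875
2 1 -36.462 9.959
3 1 63.989 -15.243
4 1 -106.174 27.422
5 1 182.074 -44.861
6 1 -306.207 77.579
7 1 520.920 -129.830

(exact arithmetic carried between steps; '≈' marks a value shown rounded to 6 d.p. or computed from one; I and e_prev carry over from the previous line; the table rounds u and y to 3 d.p., halves away from zero)
n=0: y=0, sp=-3, e=sp−y=-3; I=-3, D=e−e_prev=-3; u=2·(-3)+0·(-3)+5/4·(-3)=-9.75; next y=3/10·0+1/2·(-9.75)=-4.875
n=1: y=-4.875, sp=1, e=sp−y=5.875; I=2.875, D=e−e_prev=8.875; u=2·5.875+0·2.875+5/4·8.875=22.84375; next y=3/10·(-4.875)+1/2·22.84375=9.959375
n=2: y=9.959375, sp=1, e=sp−y=-8.959375; I=-6.084375, D=e−e_prev=-14.834375; u=2·(-8.959375)+0·(-6.084375)+5/4·(-14.834375)≈-36.461719; next y=3/10·9.959375+1/2·(-36.461719)≈-15.243047
n=3: y≈-15.243047, sp=1, e=sp−y≈16.243047; I≈10.158672, D=e−e_prev≈25.202422; u=2·16.243047+0·10.158672+5/4·25.202422≈63.989121; next y=3/10·(-15.243047)+1/2·63.989121≈27.421646
n=4: y≈27.421646, sp=1, e=sp−y≈-26.421646; I≈-16.262975, D=e−e_prev≈-42.664693; u=2·(-26.421646)+0·(-16.262975)+5/4·(-42.664693)≈-106.174160; next y=3/10·27.421646+1/2·(-106.174160)≈-44.860586
n=5: y≈-44.860586, sp=1, e=sp−y≈45.860586; I≈29.597611, D=e−e_prev≈72.282232; u=2·45.860586+0·29.597611+5/4·72.282232≈182.073962; next y=3/10·(-44.860586)+1/2·182.073962≈77.578805
n=6: y≈77.578805, sp=1, e=sp−y≈-76.578805; I≈-46.981194, D=e−e_prev≈-122.439391; u=2·(-76.578805)+0·(-46.981194)+5/4·(-122.439391)≈-306.206850; next y=3/10·77.578805+1/2·(-306.206850)≈-129.829783
n=7: y≈-129.829783, sp=1, e=sp−y≈130.829783; I≈83.848589, D=e−e_prev≈207.408589; u=2·130.829783+0·83.848589+5/4·207.408589≈520.920302; next y=3/10·(-129.829783)+1/2·520.920302≈221.511216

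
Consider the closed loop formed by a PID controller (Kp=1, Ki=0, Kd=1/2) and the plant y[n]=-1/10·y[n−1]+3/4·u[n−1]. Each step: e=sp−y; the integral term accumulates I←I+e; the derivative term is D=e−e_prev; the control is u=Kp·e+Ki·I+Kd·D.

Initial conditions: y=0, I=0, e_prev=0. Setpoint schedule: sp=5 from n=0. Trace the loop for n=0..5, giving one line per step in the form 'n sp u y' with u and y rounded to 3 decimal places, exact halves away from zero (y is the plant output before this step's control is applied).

(exact arithmetic carried between steps; '≈' marks a value shown rounded to 6 d.p. or computed from one; I and e_prev carry over from the previous line; the table rounds u and y to 3 d.p., halves away from zero)
n=0: y=0, sp=5, e=sp−y=5; I=5, D=e−e_prev=5; u=1·5+0·5+1/2·5=7.5; next y=-1/10·0+3/4·7.5=5.625
n=1: y=5.625, sp=5, e=sp−y=-0.625; I=4.375, D=e−e_prev=-5.625; u=1·(-0.625)+0·4.375+1/2·(-5.625)=-3.4375; next y=-1/10·5.625+3/4·(-3.4375)=-3.140625
n=2: y=-3.140625, sp=5, e=sp−y=8.140625; I=12.515625, D=e−e_prev=8.765625; u=1·8.140625+0·12.515625+1/2·8.765625≈12.523438; next y=-1/10·(-3.140625)+3/4·12.523438≈9.706641
n=3: y≈9.706641, sp=5, e=sp−y≈-4.706641; I≈7.808984, D=e−e_prev≈-12.847266; u=1·(-4.706641)+0·7.808984+1/2·(-12.847266)≈-11.130273; next y=-1/10·9.706641+3/4·(-11.130273)≈-9.318369
n=4: y≈-9.318369, sp=5, e=sp−y≈14.318369; I≈22.127354, D=e−e_prev≈19.025010; u=1·14.318369+0·22.127354+1/2·19.025010≈23.830874; next y=-1/10·(-9.318369)+3/4·23.830874≈18.804992
n=5: y≈18.804992, sp=5, e=sp−y≈-13.804992; I≈8.322361, D=e−e_prev≈-28.123362; u=1·(-13.804992)+0·8.322361+1/2·(-28.123362)≈-27.866673; next y=-1/10·18.804992+3/4·(-27.866673)≈-22.780504

0 5 7.500 0.000
1 5 -3.438 5.625
2 5 12.523 -3.141
3 5 -11.130 9.707
4 5 23.831 -9.318
5 5 -27.867 18.805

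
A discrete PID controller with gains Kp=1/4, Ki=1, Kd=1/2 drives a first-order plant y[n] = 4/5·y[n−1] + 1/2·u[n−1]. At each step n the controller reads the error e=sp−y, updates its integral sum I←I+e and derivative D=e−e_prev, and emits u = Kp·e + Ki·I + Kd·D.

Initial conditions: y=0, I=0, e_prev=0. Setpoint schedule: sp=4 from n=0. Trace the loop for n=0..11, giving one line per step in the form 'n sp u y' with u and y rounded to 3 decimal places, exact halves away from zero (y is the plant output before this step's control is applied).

(exact arithmetic carried between steps; '≈' marks a value shown rounded to 6 d.p. or computed from one; I and e_prev carry over from the previous line; the table rounds u and y to 3 d.p., halves away from zero)
n=0: y=0, sp=4, e=sp−y=4; I=4, D=e−e_prev=4; u=1/4·4+1·4+1/2·4=7; next y=4/5·0+1/2·7=3.5
n=1: y=3.5, sp=4, e=sp−y=0.5; I=4.5, D=e−e_prev=-3.5; u=1/4·0.5+1·4.5+1/2·(-3.5)=2.875; next y=4/5·3.5+1/2·2.875=4.2375
n=2: y=4.2375, sp=4, e=sp−y=-0.2375; I=4.2625, D=e−e_prev=-0.7375; u=1/4·(-0.2375)+1·4.2625+1/2·(-0.7375)=3.834375; next y=4/5·4.2375+1/2·3.834375≈5.307188
n=3: y≈5.307188, sp=4, e=sp−y≈-1.307188; I≈2.955313, D=e−e_prev≈-1.069688; u=1/4·(-1.307188)+1·2.955313+1/2·(-1.069688)≈2.093672; next y=4/5·5.307188+1/2·2.093672≈5.292586
n=4: y≈5.292586, sp=4, e=sp−y≈-1.292586; I≈1.662727, D=e−e_prev≈0.014602; u=1/4·(-1.292586)+1·1.662727+1/2·0.014602≈1.346881; next y=4/5·5.292586+1/2·1.346881≈4.907509
n=5: y≈4.907509, sp=4, e=sp−y≈-0.907509; I≈0.755217, D=e−e_prev≈0.385077; u=1/4·(-0.907509)+1·0.755217+1/2·0.385077≈0.720878; next y=4/5·4.907509+1/2·0.720878≈4.286447
n=6: y≈4.286447, sp=4, e=sp−y≈-0.286447; I≈0.468771, D=e−e_prev≈0.621063; u=1/4·(-0.286447)+1·0.468771+1/2·0.621063≈0.707690; next y=4/5·4.286447+1/2·0.707690≈3.783002
n=7: y≈3.783002, sp=4, e=sp−y≈0.216998; I≈0.685768, D=e−e_prev≈0.503444; u=1/4·0.216998+1·0.685768+1/2·0.503444≈0.991740; next y=4/5·3.783002+1/2·0.991740≈3.522272
n=8: y≈3.522272, sp=4, e=sp−y≈0.477728; I≈1.163496, D=e−e_prev≈0.260731; u=1/4·0.477728+1·1.163496+1/2·0.260731≈1.413294; next y=4/5·3.522272+1/2·1.413294≈3.524464
n=9: y≈3.524464, sp=4, e=sp−y≈0.475536; I≈1.639032, D=e−e_prev≈-0.002193; u=1/4·0.475536+1·1.639032+1/2·(-0.002193)≈1.756820; next y=4/5·3.524464+1/2·1.756820≈3.697981
n=10: y≈3.697981, sp=4, e=sp−y≈0.302019; I≈1.941051, D=e−e_prev≈-0.173517; u=1/4·0.302019+1·1.941051+1/2·(-0.173517)≈1.929797; next y=4/5·3.697981+1/2·1.929797≈3.923284
n=11: y≈3.923284, sp=4, e=sp−y≈0.076716; I≈2.017767, D=e−e_prev≈-0.225302; u=1/4·0.076716+1·2.017767+1/2·(-0.225302)≈1.924295; next y=4/5·3.923284+1/2·1.924295≈4.100774

0 4 7.000 0.000
1 4 2.875 3.500
2 4 3.834 4.238
3 4 2.094 5.307
4 4 1.347 5.293
5 4 0.721 4.908
6 4 0.708 4.286
7 4 0.992 3.783
8 4 1.413 3.522
9 4 1.757 3.524
10 4 1.930 3.698
11 4 1.924 3.923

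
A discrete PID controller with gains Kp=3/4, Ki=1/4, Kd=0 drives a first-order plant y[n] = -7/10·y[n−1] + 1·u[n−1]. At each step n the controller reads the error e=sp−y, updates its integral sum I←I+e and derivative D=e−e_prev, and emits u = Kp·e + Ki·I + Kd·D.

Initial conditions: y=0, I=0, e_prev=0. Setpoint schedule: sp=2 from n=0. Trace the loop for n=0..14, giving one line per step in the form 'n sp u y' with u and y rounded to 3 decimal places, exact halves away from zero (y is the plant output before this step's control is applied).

0 2 2.000 0.000
1 2 0.500 2.000
2 2 3.400 -0.900
3 2 -0.805 4.030
4 2 6.344 -3.626
5 2 -4.758 8.882
6 2 13.378 -10.975
7 2 -15.414 21.061
8 2 31.038 -30.156
9 2 -43.227 52.148
10 2 76.114 -79.730
11 2 -115.108 131.925
12 2 191.791 -207.456
13 2 -300.311 337.010
14 2 489.165 -536.218

(exact arithmetic carried between steps; '≈' marks a value shown rounded to 6 d.p. or computed from one; I and e_prev carry over from the previous line; the table rounds u and y to 3 d.p., halves away from zero)
n=0: y=0, sp=2, e=sp−y=2; I=2, D=e−e_prev=2; u=3/4·2+1/4·2+0·2=2; next y=-7/10·0+1·2=2
n=1: y=2, sp=2, e=sp−y=0; I=2, D=e−e_prev=-2; u=3/4·0+1/4·2+0·(-2)=0.5; next y=-7/10·2+1·0.5=-0.9
n=2: y=-0.9, sp=2, e=sp−y=2.9; I=4.9, D=e−e_prev=2.9; u=3/4·2.9+1/4·4.9+0·2.9=3.4; next y=-7/10·(-0.9)+1·3.4=4.03
n=3: y=4.03, sp=2, e=sp−y=-2.03; I=2.87, D=e−e_prev=-4.93; u=3/4·(-2.03)+1/4·2.87+0·(-4.93)=-0.805; next y=-7/10·4.03+1·(-0.805)=-3.626
n=4: y=-3.626, sp=2, e=sp−y=5.626; I=8.496, D=e−e_prev=7.656; u=3/4·5.626+1/4·8.496+0·7.656=6.3435; next y=-7/10·(-3.626)+1·6.3435=8.8817
n=5: y=8.8817, sp=2, e=sp−y=-6.8817; I=1.6143, D=e−e_prev=-12.5077; u=3/4·(-6.8817)+1/4·1.6143+0·(-12.5077)=-4.7577; next y=-7/10·8.8817+1·(-4.7577)=-10.97489
n=6: y=-10.97489, sp=2, e=sp−y=12.97489; I=14.58919, D=e−e_prev=19.85659; u=3/4·12.97489+1/4·14.58919+0·19.85659=13.378465; next y=-7/10·(-10.97489)+1·13.378465=21.060888
n=7: y=21.060888, sp=2, e=sp−y=-19.060888; I=-4.471698, D=e−e_prev=-32.035778; u=3/4·(-19.060888)+1/4·(-4.471698)+0·(-32.035778)≈-15.413591; next y=-7/10·21.060888+1·(-15.413591)≈-30.156212
n=8: y≈-30.156212, sp=2, e=sp−y≈32.156212; I≈27.684514, D=e−e_prev≈51.217100; u=3/4·32.156212+1/4·27.684514+0·51.217100≈31.038288; next y=-7/10·(-30.156212)+1·31.038288≈52.147636
n=9: y≈52.147636, sp=2, e=sp−y≈-50.147636; I≈-22.463122, D=e−e_prev≈-82.303848; u=3/4·(-50.147636)+1/4·(-22.463122)+0·(-82.303848)≈-43.226508; next y=-7/10·52.147636+1·(-43.226508)≈-79.729853
n=10: y≈-79.729853, sp=2, e=sp−y≈81.729853; I≈59.266731, D=e−e_prev≈131.877489; u=3/4·81.729853+1/4·59.266731+0·131.877489≈76.114072; next y=-7/10·(-79.729853)+1·76.114072≈131.924969
n=11: y≈131.924969, sp=2, e=sp−y≈-129.924969; I≈-70.658238, D=e−e_prev≈-211.654822; u=3/4·(-129.924969)+1/4·(-70.658238)+0·(-211.654822)≈-115.108287; next y=-7/10·131.924969+1·(-115.108287)≈-207.455765
n=12: y≈-207.455765, sp=2, e=sp−y≈209.455765; I≈138.797527, D=e−e_prev≈339.380734; u=3/4·209.455765+1/4·138.797527+0·339.380734≈191.791205; next y=-7/10·(-207.455765)+1·191.791205≈337.010241
n=13: y≈337.010241, sp=2, e=sp−y≈-335.010241; I≈-196.212714, D=e−e_prev≈-544.466006; u=3/4·(-335.010241)+1/4·(-196.212714)+0·(-544.466006)≈-300.310859; next y=-7/10·337.010241+1·(-300.310859)≈-536.218028
n=14: y≈-536.218028, sp=2, e=sp−y≈538.218028; I≈342.005314, D=e−e_prev≈873.228269; u=3/4·538.218028+1/4·342.005314+0·873.228269≈489.164849; next y=-7/10·(-536.218028)+1·489.164849≈864.517469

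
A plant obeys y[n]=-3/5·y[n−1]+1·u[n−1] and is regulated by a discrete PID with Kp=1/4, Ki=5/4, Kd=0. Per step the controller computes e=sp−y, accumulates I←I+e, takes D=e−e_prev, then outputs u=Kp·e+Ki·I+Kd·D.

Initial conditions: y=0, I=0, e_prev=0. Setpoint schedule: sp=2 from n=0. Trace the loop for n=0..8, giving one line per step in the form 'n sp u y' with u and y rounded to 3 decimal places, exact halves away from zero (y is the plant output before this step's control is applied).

0 2 3.000 0.000
1 2 1.000 3.000
2 2 5.450 -0.800
3 2 -1.145 5.930
4 2 9.892 -4.703
5 2 -7.854 12.714
6 2 21.048 -15.483
7 2 -25.829 30.338
8 2 50.303 -44.032

(exact arithmetic carried between steps; '≈' marks a value shown rounded to 6 d.p. or computed from one; I and e_prev carry over from the previous line; the table rounds u and y to 3 d.p., halves away from zero)
n=0: y=0, sp=2, e=sp−y=2; I=2, D=e−e_prev=2; u=1/4·2+5/4·2+0·2=3; next y=-3/5·0+1·3=3
n=1: y=3, sp=2, e=sp−y=-1; I=1, D=e−e_prev=-3; u=1/4·(-1)+5/4·1+0·(-3)=1; next y=-3/5·3+1·1=-0.8
n=2: y=-0.8, sp=2, e=sp−y=2.8; I=3.8, D=e−e_prev=3.8; u=1/4·2.8+5/4·3.8+0·3.8=5.45; next y=-3/5·(-0.8)+1·5.45=5.93
n=3: y=5.93, sp=2, e=sp−y=-3.93; I=-0.13, D=e−e_prev=-6.73; u=1/4·(-3.93)+5/4·(-0.13)+0·(-6.73)=-1.145; next y=-3/5·5.93+1·(-1.145)=-4.703
n=4: y=-4.703, sp=2, e=sp−y=6.703; I=6.573, D=e−e_prev=10.633; u=1/4·6.703+5/4·6.573+0·10.633=9.892; next y=-3/5·(-4.703)+1·9.892=12.7138
n=5: y=12.7138, sp=2, e=sp−y=-10.7138; I=-4.1408, D=e−e_prev=-17.4168; u=1/4·(-10.7138)+5/4·(-4.1408)+0·(-17.4168)=-7.85445; next y=-3/5·12.7138+1·(-7.85445)=-15.48273
n=6: y=-15.48273, sp=2, e=sp−y=17.48273; I=13.34193, D=e−e_prev=28.19653; u=1/4·17.48273+5/4·13.34193+0·28.19653=21.048095; next y=-3/5·(-15.48273)+1·21.048095=30.337733
n=7: y=30.337733, sp=2, e=sp−y=-28.337733; I=-14.995803, D=e−e_prev=-45.820463; u=1/4·(-28.337733)+5/4·(-14.995803)+0·(-45.820463)=-25.829187; next y=-3/5·30.337733+1·(-25.829187)≈-44.031827
n=8: y≈-44.031827, sp=2, e=sp−y≈46.031827; I≈31.036024, D=e−e_prev≈74.369560; u=1/4·46.031827+5/4·31.036024+0·74.369560≈50.302986; next y=-3/5·(-44.031827)+1·50.302986≈76.722083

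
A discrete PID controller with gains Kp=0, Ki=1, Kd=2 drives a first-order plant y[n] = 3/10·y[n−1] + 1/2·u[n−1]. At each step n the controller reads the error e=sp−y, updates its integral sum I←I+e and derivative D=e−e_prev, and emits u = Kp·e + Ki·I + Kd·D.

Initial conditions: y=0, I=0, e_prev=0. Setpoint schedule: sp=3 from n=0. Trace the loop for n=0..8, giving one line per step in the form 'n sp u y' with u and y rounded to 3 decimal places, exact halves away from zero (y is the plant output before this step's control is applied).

0 3 9.000 0.000
1 3 -7.500 4.500
2 3 20.700 -2.400
3 3 -23.790 9.630
4 3 49.548 -9.006
5 3 -68.953 22.072
6 3 123.912 -27.855
7 3 -189.450 53.600
8 3 319.593 -78.645

(exact arithmetic carried between steps; '≈' marks a value shown rounded to 6 d.p. or computed from one; I and e_prev carry over from the previous line; the table rounds u and y to 3 d.p., halves away from zero)
n=0: y=0, sp=3, e=sp−y=3; I=3, D=e−e_prev=3; u=0·3+1·3+2·3=9; next y=3/10·0+1/2·9=4.5
n=1: y=4.5, sp=3, e=sp−y=-1.5; I=1.5, D=e−e_prev=-4.5; u=0·(-1.5)+1·1.5+2·(-4.5)=-7.5; next y=3/10·4.5+1/2·(-7.5)=-2.4
n=2: y=-2.4, sp=3, e=sp−y=5.4; I=6.9, D=e−e_prev=6.9; u=0·5.4+1·6.9+2·6.9=20.7; next y=3/10·(-2.4)+1/2·20.7=9.63
n=3: y=9.63, sp=3, e=sp−y=-6.63; I=0.27, D=e−e_prev=-12.03; u=0·(-6.63)+1·0.27+2·(-12.03)=-23.79; next y=3/10·9.63+1/2·(-23.79)=-9.006
n=4: y=-9.006, sp=3, e=sp−y=12.006; I=12.276, D=e−e_prev=18.636; u=0·12.006+1·12.276+2·18.636=49.548; next y=3/10·(-9.006)+1/2·49.548=22.0722
n=5: y=22.0722, sp=3, e=sp−y=-19.0722; I=-6.7962, D=e−e_prev=-31.0782; u=0·(-19.0722)+1·(-6.7962)+2·(-31.0782)=-68.9526; next y=3/10·22.0722+1/2·(-68.9526)=-27.85464
n=6: y=-27.85464, sp=3, e=sp−y=30.85464; I=24.05844, D=e−e_prev=49.92684; u=0·30.85464+1·24.05844+2·49.92684=123.91212; next y=3/10·(-27.85464)+1/2·123.91212=53.599668
n=7: y=53.599668, sp=3, e=sp−y=-50.599668; I=-26.541228, D=e−e_prev=-81.454308; u=0·(-50.599668)+1·(-26.541228)+2·(-81.454308)=-189.449844; next y=3/10·53.599668+1/2·(-189.449844)≈-78.645022
n=8: y≈-78.645022, sp=3, e=sp−y≈81.645022; I≈55.103794, D=e−e_prev≈132.244690; u=0·81.645022+1·55.103794+2·132.244690≈319.593173; next y=3/10·(-78.645022)+1/2·319.593173≈136.203080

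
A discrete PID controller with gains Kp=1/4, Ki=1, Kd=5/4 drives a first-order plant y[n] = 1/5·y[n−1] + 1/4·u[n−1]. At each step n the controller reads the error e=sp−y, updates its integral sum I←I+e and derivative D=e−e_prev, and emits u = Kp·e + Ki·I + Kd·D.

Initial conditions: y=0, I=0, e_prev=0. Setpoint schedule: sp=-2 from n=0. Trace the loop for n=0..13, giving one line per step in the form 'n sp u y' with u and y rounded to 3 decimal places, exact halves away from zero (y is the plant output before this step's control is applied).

0 -2 -5.000 0.000
1 -2 -1.375 -1.250
2 -2 -5.328 -0.594
3 -2 -3.771 -1.451
4 -2 -5.936 -1.233
5 -2 -5.187 -1.731
6 -2 -6.298 -1.643
7 -2 -5.895 -1.903
8 -2 -6.439 -1.854
9 -2 -6.208 -1.981
10 -2 -6.466 -1.948
11 -2 -6.332 -2.006
12 -2 -6.454 -1.984
13 -2 -6.377 -2.010

(exact arithmetic carried between steps; '≈' marks a value shown rounded to 6 d.p. or computed from one; I and e_prev carry over from the previous line; the table rounds u and y to 3 d.p., halves away from zero)
n=0: y=0, sp=-2, e=sp−y=-2; I=-2, D=e−e_prev=-2; u=1/4·(-2)+1·(-2)+5/4·(-2)=-5; next y=1/5·0+1/4·(-5)=-1.25
n=1: y=-1.25, sp=-2, e=sp−y=-0.75; I=-2.75, D=e−e_prev=1.25; u=1/4·(-0.75)+1·(-2.75)+5/4·1.25=-1.375; next y=1/5·(-1.25)+1/4·(-1.375)=-0.59375
n=2: y=-0.59375, sp=-2, e=sp−y=-1.40625; I=-4.15625, D=e−e_prev=-0.65625; u=1/4·(-1.40625)+1·(-4.15625)+5/4·(-0.65625)=-5.328125; next y=1/5·(-0.59375)+1/4·(-5.328125)≈-1.450781
n=3: y≈-1.450781, sp=-2, e=sp−y≈-0.549219; I≈-4.705469, D=e−e_prev≈0.857031; u=1/4·(-0.549219)+1·(-4.705469)+5/4·0.857031≈-3.771484; next y=1/5·(-1.450781)+1/4·(-3.771484)≈-1.233027
n=4: y≈-1.233027, sp=-2, e=sp−y≈-0.766973; I≈-5.472441, D=e−e_prev≈-0.217754; u=1/4·(-0.766973)+1·(-5.472441)+5/4·(-0.217754)≈-5.936377; next y=1/5·(-1.233027)+1/4·(-5.936377)≈-1.730700
n=5: y≈-1.730700, sp=-2, e=sp−y≈-0.269300; I≈-5.741742, D=e−e_prev≈0.497672; u=1/4·(-0.269300)+1·(-5.741742)+5/4·0.497672≈-5.186976; next y=1/5·(-1.730700)+1/4·(-5.186976)≈-1.642884
n=6: y≈-1.642884, sp=-2, e=sp−y≈-0.357116; I≈-6.098858, D=e−e_prev≈-0.087816; u=1/4·(-0.357116)+1·(-6.098858)+5/4·(-0.087816)≈-6.297906; next y=1/5·(-1.642884)+1/4·(-6.297906)≈-1.903053
n=7: y≈-1.903053, sp=-2, e=sp−y≈-0.096947; I≈-6.195804, D=e−e_prev≈0.260169; u=1/4·(-0.096947)+1·(-6.195804)+5/4·0.260169≈-5.894829; next y=1/5·(-1.903053)+1/4·(-5.894829)≈-1.854318
n=8: y≈-1.854318, sp=-2, e=sp−y≈-0.145682; I≈-6.341486, D=e−e_prev≈-0.048735; u=1/4·(-0.145682)+1·(-6.341486)+5/4·(-0.048735)≈-6.438826; next y=1/5·(-1.854318)+1/4·(-6.438826)≈-1.980570
n=9: y≈-1.980570, sp=-2, e=sp−y≈-0.019430; I≈-6.360916, D=e−e_prev≈0.126252; u=1/4·(-0.019430)+1·(-6.360916)+5/4·0.126252≈-6.207959; next y=1/5·(-1.980570)+1/4·(-6.207959)≈-1.948104
n=10: y≈-1.948104, sp=-2, e=sp−y≈-0.051896; I≈-6.412813, D=e−e_prev≈-0.032466; u=1/4·(-0.051896)+1·(-6.412813)+5/4·(-0.032466)≈-6.466370; next y=1/5·(-1.948104)+1/4·(-6.466370)≈-2.006213
n=11: y≈-2.006213, sp=-2, e=sp−y≈0.006213; I≈-6.406599, D=e−e_prev≈0.058110; u=1/4·0.006213+1·(-6.406599)+5/4·0.058110≈-6.332409; next y=1/5·(-2.006213)+1/4·(-6.332409)≈-1.984345
n=12: y≈-1.984345, sp=-2, e=sp−y≈-0.015655; I≈-6.422254, D=e−e_prev≈-0.021868; u=1/4·(-0.015655)+1·(-6.422254)+5/4·(-0.021868)≈-6.453503; next y=1/5·(-1.984345)+1/4·(-6.453503)≈-2.010245
n=13: y≈-2.010245, sp=-2, e=sp−y≈0.010245; I≈-6.412010, D=e−e_prev≈0.025900; u=1/4·0.010245+1·(-6.412010)+5/4·0.025900≈-6.377073; next y=1/5·(-2.010245)+1/4·(-6.377073)≈-1.996317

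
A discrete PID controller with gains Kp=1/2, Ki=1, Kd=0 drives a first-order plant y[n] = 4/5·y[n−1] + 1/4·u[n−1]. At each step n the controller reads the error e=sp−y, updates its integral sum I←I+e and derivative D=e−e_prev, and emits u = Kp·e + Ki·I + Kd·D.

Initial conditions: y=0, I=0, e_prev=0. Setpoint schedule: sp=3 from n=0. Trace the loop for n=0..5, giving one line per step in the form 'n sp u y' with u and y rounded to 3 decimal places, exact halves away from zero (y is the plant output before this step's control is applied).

(exact arithmetic carried between steps; '≈' marks a value shown rounded to 6 d.p. or computed from one; I and e_prev carry over from the previous line; the table rounds u and y to 3 d.p., halves away from zero)
n=0: y=0, sp=3, e=sp−y=3; I=3, D=e−e_prev=3; u=1/2·3+1·3+0·3=4.5; next y=4/5·0+1/4·4.5=1.125
n=1: y=1.125, sp=3, e=sp−y=1.875; I=4.875, D=e−e_prev=-1.125; u=1/2·1.875+1·4.875+0·(-1.125)=5.8125; next y=4/5·1.125+1/4·5.8125=2.353125
n=2: y=2.353125, sp=3, e=sp−y=0.646875; I=5.521875, D=e−e_prev=-1.228125; u=1/2·0.646875+1·5.521875+0·(-1.228125)≈5.845313; next y=4/5·2.353125+1/4·5.845313≈3.343828
n=3: y≈3.343828, sp=3, e=sp−y≈-0.343828; I≈5.178047, D=e−e_prev≈-0.990703; u=1/2·(-0.343828)+1·5.178047+0·(-0.990703)≈5.006133; next y=4/5·3.343828+1/4·5.006133≈3.926596
n=4: y≈3.926596, sp=3, e=sp−y≈-0.926596; I≈4.251451, D=e−e_prev≈-0.582768; u=1/2·(-0.926596)+1·4.251451+0·(-0.582768)≈3.788153; next y=4/5·3.926596+1/4·3.788153≈4.088315
n=5: y≈4.088315, sp=3, e=sp−y≈-1.088315; I≈3.163136, D=e−e_prev≈-0.161719; u=1/2·(-1.088315)+1·3.163136+0·(-0.161719)≈2.618979; next y=4/5·4.088315+1/4·2.618979≈3.925397

0 3 4.500 0.000
1 3 5.813 1.125
2 3 5.845 2.353
3 3 5.006 3.344
4 3 3.788 3.927
5 3 2.619 4.088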